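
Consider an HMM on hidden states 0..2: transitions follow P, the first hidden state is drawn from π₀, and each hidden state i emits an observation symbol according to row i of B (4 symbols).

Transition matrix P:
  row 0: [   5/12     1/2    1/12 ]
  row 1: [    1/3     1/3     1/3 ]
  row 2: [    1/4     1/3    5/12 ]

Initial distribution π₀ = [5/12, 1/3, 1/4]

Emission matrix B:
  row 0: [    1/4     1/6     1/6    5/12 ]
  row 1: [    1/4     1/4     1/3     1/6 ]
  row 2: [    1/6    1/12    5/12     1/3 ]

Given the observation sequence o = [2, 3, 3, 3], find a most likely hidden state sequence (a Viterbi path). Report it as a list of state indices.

path = [1, 0, 0, 0]

t=0: δ = [6.944e-02, 1.111e-01, 1.042e-01]  (obs o_0=2)
t=1: δ = [1.543e-02, 6.173e-03, 1.447e-02]  ψ = [1, 1, 2]  (obs o_1=3)
t=2: δ = [2.679e-03, 1.286e-03, 2.009e-03]  ψ = [0, 0, 2]  (obs o_2=3)
t=3: δ = [4.651e-04, 2.233e-04, 2.791e-04]  ψ = [0, 0, 2]  (obs o_3=3)
backtrack: best end state = 0; path = [1, 0, 0, 0]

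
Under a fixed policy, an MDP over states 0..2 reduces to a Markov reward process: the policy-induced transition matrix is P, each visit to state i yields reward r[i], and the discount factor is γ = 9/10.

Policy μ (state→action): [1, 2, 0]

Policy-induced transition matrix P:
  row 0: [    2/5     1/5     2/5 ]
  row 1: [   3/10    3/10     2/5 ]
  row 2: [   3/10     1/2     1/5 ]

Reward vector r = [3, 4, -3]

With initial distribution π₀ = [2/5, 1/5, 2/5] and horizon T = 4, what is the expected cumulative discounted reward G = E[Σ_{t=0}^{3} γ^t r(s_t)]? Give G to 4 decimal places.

G = 4.1170

t=0: π = [0.4000, 0.2000, 0.4000], E[r] = 0.8000, γ^t·E[r] = 0.800000, running G = 0.800000
t=1: π = [0.3400, 0.3400, 0.3200], E[r] = 1.4200, γ^t·E[r] = 1.278000, running G = 2.078000
t=2: π = [0.3340, 0.3300, 0.3360], E[r] = 1.3140, γ^t·E[r] = 1.064340, running G = 3.142340
t=3: π = [0.3334, 0.3338, 0.3328], E[r] = 1.3370, γ^t·E[r] = 0.974673, running G = 4.117013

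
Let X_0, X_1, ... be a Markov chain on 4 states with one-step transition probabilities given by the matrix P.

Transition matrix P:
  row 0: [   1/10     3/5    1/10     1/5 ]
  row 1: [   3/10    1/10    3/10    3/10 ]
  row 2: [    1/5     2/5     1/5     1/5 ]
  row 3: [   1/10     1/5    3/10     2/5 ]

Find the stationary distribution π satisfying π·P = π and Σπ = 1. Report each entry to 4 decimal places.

Balance equations π_j = Σ_i π_i·P[i][j]:
  π_0 = 1/10·π_0 + 3/10·π_1 + 1/5·π_2 + 1/10·π_3
  π_1 = 3/5·π_0 + 1/10·π_1 + 2/5·π_2 + 1/5·π_3
  π_2 = 1/10·π_0 + 3/10·π_1 + 1/5·π_2 + 3/10·π_3
  normalize: π_0 + π_1 + π_2 + π_3 = 1
Solving the linear system gives exactly π = [35/192, 7/24, 23/96, 55/192].

π = [0.1823, 0.2917, 0.2396, 0.2865]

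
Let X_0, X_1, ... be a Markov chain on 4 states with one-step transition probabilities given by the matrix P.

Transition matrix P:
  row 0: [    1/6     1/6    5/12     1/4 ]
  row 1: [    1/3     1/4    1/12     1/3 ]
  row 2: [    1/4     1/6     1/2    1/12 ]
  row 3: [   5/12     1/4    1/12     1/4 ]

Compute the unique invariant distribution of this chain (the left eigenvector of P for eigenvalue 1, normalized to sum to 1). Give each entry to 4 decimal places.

π = [0.2796, 0.2015, 0.3026, 0.2164]

Balance equations π_j = Σ_i π_i·P[i][j]:
  π_0 = 1/6·π_0 + 1/3·π_1 + 1/4·π_2 + 5/12·π_3
  π_1 = 1/6·π_0 + 1/4·π_1 + 1/6·π_2 + 1/4·π_3
  π_2 = 5/12·π_0 + 1/12·π_1 + 1/2·π_2 + 1/12·π_3
  normalize: π_0 + π_1 + π_2 + π_3 = 1
Solving the linear system gives exactly π = [376/1345, 271/1345, 407/1345, 291/1345].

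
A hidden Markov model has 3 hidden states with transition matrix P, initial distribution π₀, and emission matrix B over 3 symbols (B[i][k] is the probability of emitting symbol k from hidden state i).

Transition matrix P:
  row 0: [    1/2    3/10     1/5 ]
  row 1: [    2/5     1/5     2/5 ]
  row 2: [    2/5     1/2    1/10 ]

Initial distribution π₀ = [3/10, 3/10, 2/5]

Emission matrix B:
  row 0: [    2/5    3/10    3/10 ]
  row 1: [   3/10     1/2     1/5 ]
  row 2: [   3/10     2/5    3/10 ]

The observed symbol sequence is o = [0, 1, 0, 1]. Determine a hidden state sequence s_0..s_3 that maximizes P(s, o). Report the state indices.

path = [2, 1, 2, 1]

t=0: δ = [1.200e-01, 9.000e-02, 1.200e-01]  (obs o_0=0)
t=1: δ = [1.800e-02, 3.000e-02, 1.440e-02]  ψ = [0, 2, 1]  (obs o_1=1)
t=2: δ = [4.800e-03, 2.160e-03, 3.600e-03]  ψ = [1, 2, 1]  (obs o_2=0)
t=3: δ = [7.200e-04, 9.000e-04, 3.840e-04]  ψ = [0, 2, 0]  (obs o_3=1)
backtrack: best end state = 1; path = [2, 1, 2, 1]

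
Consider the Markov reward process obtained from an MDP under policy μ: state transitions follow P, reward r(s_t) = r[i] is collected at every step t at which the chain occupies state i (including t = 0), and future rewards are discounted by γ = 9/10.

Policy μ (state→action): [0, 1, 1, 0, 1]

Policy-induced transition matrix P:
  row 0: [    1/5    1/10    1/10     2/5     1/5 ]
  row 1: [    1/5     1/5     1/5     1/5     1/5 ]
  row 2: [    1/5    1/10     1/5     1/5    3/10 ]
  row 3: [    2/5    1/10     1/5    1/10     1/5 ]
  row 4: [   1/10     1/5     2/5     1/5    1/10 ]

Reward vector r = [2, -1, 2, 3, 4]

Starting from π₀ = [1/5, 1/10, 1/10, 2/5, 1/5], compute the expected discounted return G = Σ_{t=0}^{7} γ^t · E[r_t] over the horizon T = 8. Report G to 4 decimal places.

t=0: π = [0.2000, 0.1000, 0.1000, 0.4000, 0.2000], E[r] = 2.5000, γ^t·E[r] = 2.500000, running G = 2.500000
t=1: π = [0.2600, 0.1300, 0.2200, 0.2000, 0.1900], E[r] = 2.1900, γ^t·E[r] = 1.971000, running G = 4.471000
t=2: π = [0.2210, 0.1320, 0.2120, 0.2320, 0.2030], E[r] = 2.2420, γ^t·E[r] = 1.816020, running G = 6.287020
t=3: π = [0.2261, 0.1335, 0.2185, 0.2210, 0.2009], E[r] = 2.2223, γ^t·E[r] = 1.620057, running G = 7.907077
t=4: π = [0.2241, 0.1334, 0.2176, 0.2231, 0.2018], E[r] = 2.2263, γ^t·E[r] = 1.460689, running G = 9.367765
t=5: π = [0.2244, 0.1335, 0.2179, 0.2225, 0.2016], E[r] = 2.2251, γ^t·E[r] = 1.313906, running G = 10.681672
t=6: π = [0.2243, 0.1335, 0.2179, 0.2226, 0.2016], E[r] = 2.2254, γ^t·E[r] = 1.182658, running G = 11.864330
t=7: π = [0.2244, 0.1335, 0.2179, 0.2226, 0.2016], E[r] = 2.2253, γ^t·E[r] = 1.064358, running G = 12.928688

G = 12.9287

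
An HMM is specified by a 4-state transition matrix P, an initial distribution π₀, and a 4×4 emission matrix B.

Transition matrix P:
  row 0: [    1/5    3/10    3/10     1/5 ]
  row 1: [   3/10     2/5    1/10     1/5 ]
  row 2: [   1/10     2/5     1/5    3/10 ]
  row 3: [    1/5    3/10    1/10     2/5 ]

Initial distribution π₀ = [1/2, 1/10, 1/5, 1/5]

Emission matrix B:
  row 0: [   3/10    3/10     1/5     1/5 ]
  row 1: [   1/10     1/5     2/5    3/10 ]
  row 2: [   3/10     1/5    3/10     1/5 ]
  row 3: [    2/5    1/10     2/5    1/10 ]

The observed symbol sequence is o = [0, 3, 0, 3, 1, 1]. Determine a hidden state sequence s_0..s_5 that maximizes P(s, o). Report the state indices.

path = [0, 1, 0, 1, 1, 0]

t=0: δ = [1.500e-01, 1.000e-02, 6.000e-02, 8.000e-02]  (obs o_0=0)
t=1: δ = [6.000e-03, 1.350e-02, 9.000e-03, 3.200e-03]  ψ = [0, 0, 0, 3]  (obs o_1=3)
t=2: δ = [1.215e-03, 5.400e-04, 5.400e-04, 1.080e-03]  ψ = [1, 1, 0, 1]  (obs o_2=0)
t=3: δ = [4.860e-05, 1.094e-04, 7.290e-05, 4.320e-05]  ψ = [0, 0, 0, 3]  (obs o_3=3)
t=4: δ = [9.842e-06, 8.748e-06, 2.916e-06, 2.187e-06]  ψ = [1, 1, 0, 1]  (obs o_4=1)
t=5: δ = [7.873e-07, 6.998e-07, 5.905e-07, 1.968e-07]  ψ = [1, 1, 0, 0]  (obs o_5=1)
backtrack: best end state = 0; path = [0, 1, 0, 1, 1, 0]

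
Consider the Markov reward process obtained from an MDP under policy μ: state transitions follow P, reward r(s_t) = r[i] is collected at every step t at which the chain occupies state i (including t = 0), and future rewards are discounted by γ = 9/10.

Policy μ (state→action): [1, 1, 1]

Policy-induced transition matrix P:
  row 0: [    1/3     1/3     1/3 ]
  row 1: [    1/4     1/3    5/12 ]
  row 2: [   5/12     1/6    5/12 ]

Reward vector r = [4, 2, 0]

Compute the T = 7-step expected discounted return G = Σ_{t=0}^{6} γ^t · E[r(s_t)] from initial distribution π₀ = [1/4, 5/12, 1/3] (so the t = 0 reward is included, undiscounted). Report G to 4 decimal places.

G = 9.8433

t=0: π = [0.2500, 0.4167, 0.3333], E[r] = 1.8333, γ^t·E[r] = 1.833333, running G = 1.833333
t=1: π = [0.3264, 0.2778, 0.3958], E[r] = 1.8611, γ^t·E[r] = 1.675000, running G = 3.508333
t=2: π = [0.3432, 0.2674, 0.3895], E[r] = 1.9074, γ^t·E[r] = 1.545000, running G = 5.053333
t=3: π = [0.3435, 0.2684, 0.3881], E[r] = 1.9109, γ^t·E[r] = 1.393031, running G = 6.446365
t=4: π = [0.3433, 0.2687, 0.3880], E[r] = 1.9105, γ^t·E[r] = 1.253496, running G = 7.699861
t=5: π = [0.3433, 0.2687, 0.3881], E[r] = 1.9104, γ^t·E[r] = 1.128101, running G = 8.827961
t=6: π = [0.3433, 0.2687, 0.3881], E[r] = 1.9104, γ^t·E[r] = 1.015290, running G = 9.843251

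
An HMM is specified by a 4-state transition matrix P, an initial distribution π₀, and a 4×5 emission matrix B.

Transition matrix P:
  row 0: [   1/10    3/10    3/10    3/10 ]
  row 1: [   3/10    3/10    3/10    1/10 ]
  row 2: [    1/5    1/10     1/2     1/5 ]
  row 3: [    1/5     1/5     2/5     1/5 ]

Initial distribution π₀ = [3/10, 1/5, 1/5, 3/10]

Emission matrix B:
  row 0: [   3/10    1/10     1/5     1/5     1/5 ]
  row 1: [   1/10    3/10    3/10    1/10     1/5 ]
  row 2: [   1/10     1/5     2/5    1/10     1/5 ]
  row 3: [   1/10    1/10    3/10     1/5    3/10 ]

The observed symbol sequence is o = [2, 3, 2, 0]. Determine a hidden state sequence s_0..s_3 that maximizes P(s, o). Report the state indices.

path = [2, 2, 2, 0]

t=0: δ = [6.000e-02, 6.000e-02, 8.000e-02, 9.000e-02]  (obs o_0=2)
t=1: δ = [3.600e-03, 1.800e-03, 4.000e-03, 3.600e-03]  ψ = [1, 0, 2, 0]  (obs o_1=3)
t=2: δ = [1.600e-04, 3.240e-04, 8.000e-04, 3.240e-04]  ψ = [2, 0, 2, 0]  (obs o_2=2)
t=3: δ = [4.800e-05, 9.720e-06, 4.000e-05, 1.600e-05]  ψ = [2, 1, 2, 2]  (obs o_3=0)
backtrack: best end state = 0; path = [2, 2, 2, 0]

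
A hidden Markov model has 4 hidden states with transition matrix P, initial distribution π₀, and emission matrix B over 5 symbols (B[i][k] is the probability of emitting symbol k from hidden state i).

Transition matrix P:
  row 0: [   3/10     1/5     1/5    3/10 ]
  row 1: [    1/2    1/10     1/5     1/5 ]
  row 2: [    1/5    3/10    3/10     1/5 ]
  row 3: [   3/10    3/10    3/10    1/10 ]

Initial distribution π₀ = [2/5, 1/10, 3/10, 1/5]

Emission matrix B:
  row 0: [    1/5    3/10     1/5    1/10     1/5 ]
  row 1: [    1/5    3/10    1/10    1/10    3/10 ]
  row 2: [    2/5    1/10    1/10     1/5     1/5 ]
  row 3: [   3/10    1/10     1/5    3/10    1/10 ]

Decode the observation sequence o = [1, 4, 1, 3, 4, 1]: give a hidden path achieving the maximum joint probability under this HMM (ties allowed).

t=0: δ = [1.200e-01, 3.000e-02, 3.000e-02, 2.000e-02]  (obs o_0=1)
t=1: δ = [7.200e-03, 7.200e-03, 4.800e-03, 3.600e-03]  ψ = [0, 0, 0, 0]  (obs o_1=4)
t=2: δ = [1.080e-03, 4.320e-04, 1.440e-04, 2.160e-04]  ψ = [1, 0, 0, 0]  (obs o_2=1)
t=3: δ = [3.240e-05, 2.160e-05, 4.320e-05, 9.720e-05]  ψ = [0, 0, 0, 0]  (obs o_3=3)
t=4: δ = [5.832e-06, 8.748e-06, 5.832e-06, 9.720e-07]  ψ = [3, 3, 3, 0]  (obs o_4=4)
t=5: δ = [1.312e-06, 5.249e-07, 1.750e-07, 1.750e-07]  ψ = [1, 2, 1, 0]  (obs o_5=1)
backtrack: best end state = 0; path = [0, 1, 0, 3, 1, 0]

path = [0, 1, 0, 3, 1, 0]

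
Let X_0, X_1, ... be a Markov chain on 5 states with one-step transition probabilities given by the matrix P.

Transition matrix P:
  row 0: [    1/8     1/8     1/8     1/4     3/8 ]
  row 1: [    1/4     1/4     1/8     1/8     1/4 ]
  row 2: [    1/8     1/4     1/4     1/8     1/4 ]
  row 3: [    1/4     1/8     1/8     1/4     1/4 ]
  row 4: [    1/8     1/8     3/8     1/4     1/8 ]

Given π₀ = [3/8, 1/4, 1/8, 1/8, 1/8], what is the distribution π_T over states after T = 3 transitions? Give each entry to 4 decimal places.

t=0: π = [0.3750, 0.2500, 0.1250, 0.1250, 0.1250]
t=1: π = [0.1719, 0.1719, 0.1719, 0.2031, 0.2813]
t=2: π = [0.1719, 0.1680, 0.2168, 0.2070, 0.2363]
t=3: π = [0.1719, 0.1731, 0.2112, 0.2019, 0.2419]

π = [0.1719, 0.1731, 0.2112, 0.2019, 0.2419]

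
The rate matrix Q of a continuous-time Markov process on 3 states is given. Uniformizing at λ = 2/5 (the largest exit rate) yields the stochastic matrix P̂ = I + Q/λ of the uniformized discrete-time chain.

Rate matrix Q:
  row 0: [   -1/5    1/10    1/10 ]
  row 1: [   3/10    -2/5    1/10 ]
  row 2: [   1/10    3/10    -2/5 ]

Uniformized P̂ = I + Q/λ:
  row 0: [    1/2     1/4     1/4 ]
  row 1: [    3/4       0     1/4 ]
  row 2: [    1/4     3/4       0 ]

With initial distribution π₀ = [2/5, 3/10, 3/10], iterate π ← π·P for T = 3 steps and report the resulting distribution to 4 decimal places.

π = [0.5125, 0.2891, 0.1984]

t=0: π = [0.4000, 0.3000, 0.3000]
t=1: π = [0.5000, 0.3250, 0.1750]
t=2: π = [0.5375, 0.2563, 0.2063]
t=3: π = [0.5125, 0.2891, 0.1984]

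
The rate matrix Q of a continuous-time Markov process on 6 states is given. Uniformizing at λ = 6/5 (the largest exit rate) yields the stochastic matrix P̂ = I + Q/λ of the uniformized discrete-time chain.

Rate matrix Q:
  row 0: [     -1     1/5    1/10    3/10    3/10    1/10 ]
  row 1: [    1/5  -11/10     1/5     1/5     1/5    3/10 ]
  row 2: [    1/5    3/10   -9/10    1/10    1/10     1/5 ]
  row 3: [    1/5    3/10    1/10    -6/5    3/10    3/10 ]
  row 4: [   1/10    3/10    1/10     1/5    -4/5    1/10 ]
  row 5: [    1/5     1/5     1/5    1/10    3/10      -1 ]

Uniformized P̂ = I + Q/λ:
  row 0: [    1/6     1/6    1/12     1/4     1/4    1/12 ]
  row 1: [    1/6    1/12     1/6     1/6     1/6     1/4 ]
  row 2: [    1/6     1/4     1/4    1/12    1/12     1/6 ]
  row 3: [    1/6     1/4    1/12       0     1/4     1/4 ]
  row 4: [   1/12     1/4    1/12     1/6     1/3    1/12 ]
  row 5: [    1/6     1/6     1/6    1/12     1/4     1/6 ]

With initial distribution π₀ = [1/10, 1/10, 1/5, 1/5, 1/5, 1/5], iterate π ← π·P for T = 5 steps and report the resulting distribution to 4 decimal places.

π = [0.1475, 0.1922, 0.1354, 0.1321, 0.2306, 0.1622]

t=0: π = [0.1000, 0.1000, 0.2000, 0.2000, 0.2000, 0.2000]
t=1: π = [0.1500, 0.2083, 0.1417, 0.1083, 0.2250, 0.1667]
t=2: π = [0.1479, 0.1889, 0.1382, 0.1354, 0.2278, 0.1618]
t=3: π = [0.1477, 0.1927, 0.1356, 0.1314, 0.2302, 0.1624]
t=4: π = [0.1475, 0.1920, 0.1355, 0.1322, 0.2305, 0.1622]
t=5: π = [0.1475, 0.1922, 0.1354, 0.1321, 0.2306, 0.1622]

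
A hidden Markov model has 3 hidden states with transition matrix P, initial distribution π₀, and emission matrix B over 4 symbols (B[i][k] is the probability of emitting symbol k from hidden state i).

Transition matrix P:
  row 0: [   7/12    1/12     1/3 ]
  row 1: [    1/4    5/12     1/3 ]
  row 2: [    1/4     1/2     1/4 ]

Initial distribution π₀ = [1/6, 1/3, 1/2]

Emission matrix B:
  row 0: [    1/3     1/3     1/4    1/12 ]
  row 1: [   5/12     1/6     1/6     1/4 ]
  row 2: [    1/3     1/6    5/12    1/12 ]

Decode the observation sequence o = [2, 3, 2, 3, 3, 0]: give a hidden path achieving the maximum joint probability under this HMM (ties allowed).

path = [2, 1, 2, 1, 1, 1]

t=0: δ = [4.167e-02, 5.556e-02, 2.083e-01]  (obs o_0=2)
t=1: δ = [4.340e-03, 2.604e-02, 4.340e-03]  ψ = [2, 2, 2]  (obs o_1=3)
t=2: δ = [1.628e-03, 1.808e-03, 3.617e-03]  ψ = [1, 1, 1]  (obs o_2=2)
t=3: δ = [7.912e-05, 4.521e-04, 7.535e-05]  ψ = [0, 2, 2]  (obs o_3=3)
t=4: δ = [9.419e-06, 4.710e-05, 1.256e-05]  ψ = [1, 1, 1]  (obs o_4=3)
t=5: δ = [3.925e-06, 8.176e-06, 5.233e-06]  ψ = [1, 1, 1]  (obs o_5=0)
backtrack: best end state = 1; path = [2, 1, 2, 1, 1, 1]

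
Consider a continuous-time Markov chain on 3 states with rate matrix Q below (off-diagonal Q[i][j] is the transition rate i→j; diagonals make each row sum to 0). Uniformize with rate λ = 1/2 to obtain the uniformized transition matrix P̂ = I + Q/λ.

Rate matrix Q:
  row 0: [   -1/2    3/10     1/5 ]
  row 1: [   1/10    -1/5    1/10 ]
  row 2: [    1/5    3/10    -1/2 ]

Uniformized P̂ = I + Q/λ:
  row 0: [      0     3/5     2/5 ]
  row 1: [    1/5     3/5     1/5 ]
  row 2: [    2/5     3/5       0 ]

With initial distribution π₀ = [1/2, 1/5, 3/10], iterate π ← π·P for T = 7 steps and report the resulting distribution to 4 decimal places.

π = [0.1998, 0.6000, 0.2002]

t=0: π = [0.5000, 0.2000, 0.3000]
t=1: π = [0.1600, 0.6000, 0.2400]
t=2: π = [0.2160, 0.6000, 0.1840]
t=3: π = [0.1936, 0.6000, 0.2064]
t=4: π = [0.2026, 0.6000, 0.1974]
t=5: π = [0.1990, 0.6000, 0.2010]
t=6: π = [0.2004, 0.6000, 0.1996]
t=7: π = [0.1998, 0.6000, 0.2002]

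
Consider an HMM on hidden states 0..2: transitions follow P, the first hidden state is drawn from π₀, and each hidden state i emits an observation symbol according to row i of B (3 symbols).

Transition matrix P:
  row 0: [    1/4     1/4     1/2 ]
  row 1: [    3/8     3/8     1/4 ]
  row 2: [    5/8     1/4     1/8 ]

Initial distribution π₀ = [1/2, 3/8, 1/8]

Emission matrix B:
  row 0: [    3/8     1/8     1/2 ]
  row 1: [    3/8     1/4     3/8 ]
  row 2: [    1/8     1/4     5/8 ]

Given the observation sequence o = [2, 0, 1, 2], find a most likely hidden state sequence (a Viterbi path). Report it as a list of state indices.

t=0: δ = [2.500e-01, 1.406e-01, 7.812e-02]  (obs o_0=2)
t=1: δ = [2.344e-02, 2.344e-02, 1.562e-02]  ψ = [0, 0, 0]  (obs o_1=0)
t=2: δ = [1.221e-03, 2.197e-03, 2.930e-03]  ψ = [2, 1, 0]  (obs o_2=1)
t=3: δ = [9.155e-04, 3.090e-04, 3.815e-04]  ψ = [2, 1, 0]  (obs o_3=2)
backtrack: best end state = 0; path = [0, 0, 2, 0]

path = [0, 0, 2, 0]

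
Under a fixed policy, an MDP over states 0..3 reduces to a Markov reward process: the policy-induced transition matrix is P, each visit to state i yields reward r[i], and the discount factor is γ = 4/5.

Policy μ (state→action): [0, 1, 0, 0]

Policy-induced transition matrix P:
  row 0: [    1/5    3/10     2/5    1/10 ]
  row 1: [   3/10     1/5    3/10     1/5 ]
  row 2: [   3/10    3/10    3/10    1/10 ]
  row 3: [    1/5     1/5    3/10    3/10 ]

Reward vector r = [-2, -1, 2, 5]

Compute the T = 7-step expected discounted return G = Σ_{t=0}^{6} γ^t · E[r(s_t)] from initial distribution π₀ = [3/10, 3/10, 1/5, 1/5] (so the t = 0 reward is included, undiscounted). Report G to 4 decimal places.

t=0: π = [0.3000, 0.3000, 0.2000, 0.2000], E[r] = 0.5000, γ^t·E[r] = 0.500000, running G = 0.500000
t=1: π = [0.2500, 0.2500, 0.3300, 0.1700], E[r] = 0.7600, γ^t·E[r] = 0.608000, running G = 1.108000
t=2: π = [0.2580, 0.2580, 0.3250, 0.1590], E[r] = 0.6710, γ^t·E[r] = 0.429440, running G = 1.537440
t=3: π = [0.2583, 0.2583, 0.3258, 0.1576], E[r] = 0.6647, γ^t·E[r] = 0.340326, running G = 1.877766
t=4: π = [0.2584, 0.2584, 0.3258, 0.1574], E[r] = 0.6632, γ^t·E[r] = 0.271639, running G = 2.149405
t=5: π = [0.2584, 0.2584, 0.3258, 0.1573], E[r] = 0.6630, γ^t·E[r] = 0.217240, running G = 2.366645
t=6: π = [0.2584, 0.2584, 0.3258, 0.1573], E[r] = 0.6629, γ^t·E[r] = 0.173783, running G = 2.540428

G = 2.5404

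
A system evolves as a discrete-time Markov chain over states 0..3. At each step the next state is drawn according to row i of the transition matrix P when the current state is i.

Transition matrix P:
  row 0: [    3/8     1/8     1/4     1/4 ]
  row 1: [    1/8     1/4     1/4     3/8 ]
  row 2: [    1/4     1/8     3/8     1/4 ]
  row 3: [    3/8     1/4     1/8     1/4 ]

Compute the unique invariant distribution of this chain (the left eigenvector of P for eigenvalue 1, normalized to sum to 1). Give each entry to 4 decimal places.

Balance equations π_j = Σ_i π_i·P[i][j]:
  π_0 = 3/8·π_0 + 1/8·π_1 + 1/4·π_2 + 3/8·π_3
  π_1 = 1/8·π_0 + 1/4·π_1 + 1/8·π_2 + 1/4·π_3
  π_2 = 1/4·π_0 + 1/4·π_1 + 3/8·π_2 + 1/8·π_3
  normalize: π_0 + π_1 + π_2 + π_3 = 1
Solving the linear system gives exactly π = [23/77, 2/11, 19/77, 3/11].

π = [0.2987, 0.1818, 0.2468, 0.2727]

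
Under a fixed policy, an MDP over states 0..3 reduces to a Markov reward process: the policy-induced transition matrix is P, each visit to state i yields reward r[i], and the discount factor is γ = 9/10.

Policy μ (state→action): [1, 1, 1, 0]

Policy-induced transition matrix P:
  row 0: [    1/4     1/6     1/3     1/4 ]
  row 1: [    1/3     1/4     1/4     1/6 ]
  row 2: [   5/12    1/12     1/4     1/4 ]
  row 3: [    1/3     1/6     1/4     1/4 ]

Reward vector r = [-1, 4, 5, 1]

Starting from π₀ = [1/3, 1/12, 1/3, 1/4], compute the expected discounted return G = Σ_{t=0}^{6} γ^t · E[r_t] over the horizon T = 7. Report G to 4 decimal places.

t=0: π = [0.3333, 0.0833, 0.3333, 0.2500], E[r] = 1.9167, γ^t·E[r] = 1.916667, running G = 1.916667
t=1: π = [0.3333, 0.1458, 0.2778, 0.2431], E[r] = 1.8819, γ^t·E[r] = 1.693750, running G = 3.610417
t=2: π = [0.3287, 0.1557, 0.2778, 0.2378], E[r] = 1.9207, γ^t·E[r] = 1.555781, running G = 5.166198
t=3: π = [0.3291, 0.1565, 0.2774, 0.2370], E[r] = 1.9209, γ^t·E[r] = 1.400309, running G = 6.566507
t=4: π = [0.3290, 0.1566, 0.2774, 0.2370], E[r] = 1.9214, γ^t·E[r] = 1.260644, running G = 7.827151
t=5: π = [0.3290, 0.1566, 0.2774, 0.2370], E[r] = 1.9214, γ^t·E[r] = 1.134568, running G = 8.961719
t=6: π = [0.3290, 0.1566, 0.2774, 0.2370], E[r] = 1.9214, γ^t·E[r] = 1.021115, running G = 9.982834

G = 9.9828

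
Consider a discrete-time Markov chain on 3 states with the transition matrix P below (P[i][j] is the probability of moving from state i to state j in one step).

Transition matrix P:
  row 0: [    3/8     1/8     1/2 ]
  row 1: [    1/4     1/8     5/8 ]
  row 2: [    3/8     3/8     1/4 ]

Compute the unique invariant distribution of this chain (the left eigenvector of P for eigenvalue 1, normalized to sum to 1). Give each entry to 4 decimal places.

π = [0.3462, 0.2308, 0.4231]

Balance equations π_j = Σ_i π_i·P[i][j]:
  π_0 = 3/8·π_0 + 1/4·π_1 + 3/8·π_2
  π_1 = 1/8·π_0 + 1/8·π_1 + 3/8·π_2
  normalize: π_0 + π_1 + π_2 = 1
Solving the linear system gives exactly π = [9/26, 3/13, 11/26].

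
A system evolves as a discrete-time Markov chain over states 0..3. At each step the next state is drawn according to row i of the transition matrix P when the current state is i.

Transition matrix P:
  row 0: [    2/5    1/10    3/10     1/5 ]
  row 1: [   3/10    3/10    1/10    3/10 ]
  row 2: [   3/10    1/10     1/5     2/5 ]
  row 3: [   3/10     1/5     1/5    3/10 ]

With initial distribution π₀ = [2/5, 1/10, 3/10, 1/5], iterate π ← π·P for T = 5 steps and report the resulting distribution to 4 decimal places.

π = [0.3333, 0.1610, 0.2172, 0.2884]

t=0: π = [0.4000, 0.1000, 0.3000, 0.2000]
t=1: π = [0.3400, 0.1400, 0.2300, 0.2900]
t=2: π = [0.3340, 0.1570, 0.2200, 0.2890]
t=3: π = [0.3334, 0.1603, 0.2177, 0.2886]
t=4: π = [0.3333, 0.1609, 0.2173, 0.2884]
t=5: π = [0.3333, 0.1610, 0.2172, 0.2884]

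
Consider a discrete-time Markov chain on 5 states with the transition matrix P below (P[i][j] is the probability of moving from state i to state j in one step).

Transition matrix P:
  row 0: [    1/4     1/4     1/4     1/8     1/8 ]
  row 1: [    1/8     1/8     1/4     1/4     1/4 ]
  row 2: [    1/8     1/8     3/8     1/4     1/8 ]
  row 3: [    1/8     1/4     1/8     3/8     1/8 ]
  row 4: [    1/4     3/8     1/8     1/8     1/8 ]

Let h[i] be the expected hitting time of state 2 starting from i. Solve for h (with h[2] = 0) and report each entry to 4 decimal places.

h = [4.8825, 5.0430, 0.0000, 5.6963, 5.5129]

First-step conditioning: h[2] = 0; for i ≠ 2, h[i] = 1 + Σ_k P[i][k]·h[k].
  h[0] = 1 + 1/4·h[0] + 1/4·h[1] + 1/8·h[3] + 1/8·h[4]
  h[1] = 1 + 1/8·h[0] + 1/8·h[1] + 1/4·h[3] + 1/4·h[4]
  h[3] = 1 + 1/8·h[0] + 1/4·h[1] + 3/8·h[3] + 1/8·h[4]
  h[4] = 1 + 1/4·h[0] + 3/8·h[1] + 1/8·h[3] + 1/8·h[4]
Solving the 4×4 linear system over states ≠ 2 gives exactly h = [1704/349, 1760/349, 0, 1988/349, 1924/349] (h[2] = 0 is the target).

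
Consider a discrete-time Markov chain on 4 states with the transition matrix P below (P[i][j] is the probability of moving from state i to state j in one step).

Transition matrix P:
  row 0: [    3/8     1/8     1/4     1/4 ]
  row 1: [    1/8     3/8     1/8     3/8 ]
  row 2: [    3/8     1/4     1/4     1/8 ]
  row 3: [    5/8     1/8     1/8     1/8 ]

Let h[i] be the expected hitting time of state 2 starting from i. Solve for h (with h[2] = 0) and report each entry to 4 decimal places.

First-step conditioning: h[2] = 0; for i ≠ 2, h[i] = 1 + Σ_k P[i][k]·h[k].
  h[0] = 1 + 3/8·h[0] + 1/8·h[1] + 1/4·h[3]
  h[1] = 1 + 1/8·h[0] + 3/8·h[1] + 3/8·h[3]
  h[3] = 1 + 5/8·h[0] + 1/8·h[1] + 1/8·h[3]
Solving the 3×3 linear system over states ≠ 2 gives exactly h = [216/43, 256/43, 0, 240/43] (h[2] = 0 is the target).

h = [5.0233, 5.9535, 0.0000, 5.5814]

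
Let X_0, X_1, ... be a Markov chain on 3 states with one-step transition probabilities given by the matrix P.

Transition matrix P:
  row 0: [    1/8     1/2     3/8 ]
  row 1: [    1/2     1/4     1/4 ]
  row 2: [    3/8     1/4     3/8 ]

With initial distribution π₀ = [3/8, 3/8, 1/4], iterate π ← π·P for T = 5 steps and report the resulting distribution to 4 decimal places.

t=0: π = [0.3750, 0.3750, 0.2500]
t=1: π = [0.3281, 0.3438, 0.3281]
t=2: π = [0.3359, 0.3320, 0.3320]
t=3: π = [0.3325, 0.3340, 0.3335]
t=4: π = [0.3336, 0.3331, 0.3333]
t=5: π = [0.3332, 0.3334, 0.3334]

π = [0.3332, 0.3334, 0.3334]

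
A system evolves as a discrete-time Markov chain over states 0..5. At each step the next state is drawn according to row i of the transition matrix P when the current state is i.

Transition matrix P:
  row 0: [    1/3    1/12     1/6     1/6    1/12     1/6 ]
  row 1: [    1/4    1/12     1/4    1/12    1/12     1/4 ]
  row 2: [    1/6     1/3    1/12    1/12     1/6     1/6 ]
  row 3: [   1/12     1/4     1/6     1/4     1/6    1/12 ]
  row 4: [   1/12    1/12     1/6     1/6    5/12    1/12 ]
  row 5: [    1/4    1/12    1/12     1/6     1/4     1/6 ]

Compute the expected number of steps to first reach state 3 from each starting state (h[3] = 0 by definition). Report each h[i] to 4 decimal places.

First-step conditioning: h[3] = 0; for i ≠ 3, h[i] = 1 + Σ_k P[i][k]·h[k].
  h[0] = 1 + 1/3·h[0] + 1/12·h[1] + 1/6·h[2] + 1/12·h[4] + 1/6·h[5]
  h[1] = 1 + 1/4·h[0] + 1/12·h[1] + 1/4·h[2] + 1/12·h[4] + 1/4·h[5]
  h[2] = 1 + 1/6·h[0] + 1/3·h[1] + 1/12·h[2] + 1/6·h[4] + 1/6·h[5]
  h[4] = 1 + 1/12·h[0] + 1/12·h[1] + 1/6·h[2] + 5/12·h[4] + 1/12·h[5]
  h[5] = 1 + 1/4·h[0] + 1/12·h[1] + 1/12·h[2] + 1/4·h[4] + 1/6·h[5]
Solving the 5×5 linear system over states ≠ 3 gives exactly h = [90036/12967, 98214/12967, 98856/12967, 0, 90126/12967, 89316/12967] (h[3] = 0 is the target).

h = [6.9435, 7.5741, 7.6237, 0.0000, 6.9504, 6.8879]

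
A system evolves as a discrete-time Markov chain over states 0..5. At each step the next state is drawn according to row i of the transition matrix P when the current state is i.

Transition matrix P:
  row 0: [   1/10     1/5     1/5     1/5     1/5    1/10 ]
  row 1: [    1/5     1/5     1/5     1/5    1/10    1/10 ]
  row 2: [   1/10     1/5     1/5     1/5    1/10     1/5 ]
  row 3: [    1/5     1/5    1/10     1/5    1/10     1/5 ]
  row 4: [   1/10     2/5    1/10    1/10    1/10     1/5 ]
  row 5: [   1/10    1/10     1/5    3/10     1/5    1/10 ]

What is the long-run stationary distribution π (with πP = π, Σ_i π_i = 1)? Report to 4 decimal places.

π = [0.1413, 0.2108, 0.1669, 0.2021, 0.1291, 0.1498]

Balance equations π_j = Σ_i π_i·P[i][j]:
  π_0 = 1/10·π_0 + 1/5·π_1 + 1/10·π_2 + 1/5·π_3 + 1/10·π_4 + 1/10·π_5
  π_1 = 1/5·π_0 + 1/5·π_1 + 1/5·π_2 + 1/5·π_3 + 2/5·π_4 + 1/10·π_5
  π_2 = 1/5·π_0 + 1/5·π_1 + 1/5·π_2 + 1/10·π_3 + 1/10·π_4 + 1/5·π_5
  π_3 = 1/5·π_0 + 1/5·π_1 + 1/5·π_2 + 1/5·π_3 + 1/10·π_4 + 3/10·π_5
  π_4 = 1/5·π_0 + 1/10·π_1 + 1/10·π_2 + 1/10·π_3 + 1/10·π_4 + 1/5·π_5
  normalize: π_0 + π_1 + π_2 + π_3 + π_4 + π_5 = 1
Solving the linear system gives exactly π = [15415/109101, 23003/109101, 6069/36367, 22046/109101, 14086/109101, 5448/36367].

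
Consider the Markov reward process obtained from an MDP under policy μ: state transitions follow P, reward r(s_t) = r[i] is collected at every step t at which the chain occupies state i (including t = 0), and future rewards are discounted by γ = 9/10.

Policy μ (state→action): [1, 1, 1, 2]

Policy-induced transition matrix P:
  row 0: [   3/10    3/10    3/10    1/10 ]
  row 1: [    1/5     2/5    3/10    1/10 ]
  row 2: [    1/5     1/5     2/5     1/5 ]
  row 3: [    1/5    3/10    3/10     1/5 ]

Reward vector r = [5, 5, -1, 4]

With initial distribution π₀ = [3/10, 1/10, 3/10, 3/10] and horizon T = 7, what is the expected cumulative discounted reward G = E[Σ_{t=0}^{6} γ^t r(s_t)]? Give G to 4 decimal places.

t=0: π = [0.3000, 0.1000, 0.3000, 0.3000], E[r] = 2.9000, γ^t·E[r] = 2.900000, running G = 2.900000
t=1: π = [0.2300, 0.2800, 0.3300, 0.1600], E[r] = 2.8600, γ^t·E[r] = 2.574000, running G = 5.474000
t=2: π = [0.2230, 0.2950, 0.3330, 0.1490], E[r] = 2.8530, γ^t·E[r] = 2.310930, running G = 7.784930
t=3: π = [0.2223, 0.2962, 0.3333, 0.1482], E[r] = 2.8520, γ^t·E[r] = 2.079108, running G = 9.864038
t=4: π = [0.2222, 0.2963, 0.3333, 0.1482], E[r] = 2.8519, γ^t·E[r] = 1.871112, running G = 11.735150
t=5: π = [0.2222, 0.2963, 0.3333, 0.1481], E[r] = 2.8519, γ^t·E[r] = 1.683991, running G = 13.419141
t=6: π = [0.2222, 0.2963, 0.3333, 0.1481], E[r] = 2.8519, γ^t·E[r] = 1.515591, running G = 14.934732

G = 14.9347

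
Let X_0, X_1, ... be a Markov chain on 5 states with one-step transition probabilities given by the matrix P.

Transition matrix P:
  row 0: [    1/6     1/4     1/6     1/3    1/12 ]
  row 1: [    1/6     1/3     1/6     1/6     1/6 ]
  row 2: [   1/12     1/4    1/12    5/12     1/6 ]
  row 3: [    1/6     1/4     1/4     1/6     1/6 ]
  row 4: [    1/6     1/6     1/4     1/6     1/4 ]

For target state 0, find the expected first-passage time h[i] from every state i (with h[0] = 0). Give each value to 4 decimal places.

h = [0.0000, 6.6086, 7.1270, 6.6518, 6.6558]

First-step conditioning: h[0] = 0; for i ≠ 0, h[i] = 1 + Σ_k P[i][k]·h[k].
  h[1] = 1 + 1/3·h[1] + 1/6·h[2] + 1/6·h[3] + 1/6·h[4]
  h[2] = 1 + 1/4·h[1] + 1/12·h[2] + 5/12·h[3] + 1/6·h[4]
  h[3] = 1 + 1/4·h[1] + 1/4·h[2] + 1/6·h[3] + 1/6·h[4]
  h[4] = 1 + 1/6·h[1] + 1/4·h[2] + 1/6·h[3] + 1/4·h[4]
Solving the 4×4 linear system over states ≠ 0 gives exactly h = [0, 5049/764, 5445/764, 2541/382, 5085/764] (h[0] = 0 is the target).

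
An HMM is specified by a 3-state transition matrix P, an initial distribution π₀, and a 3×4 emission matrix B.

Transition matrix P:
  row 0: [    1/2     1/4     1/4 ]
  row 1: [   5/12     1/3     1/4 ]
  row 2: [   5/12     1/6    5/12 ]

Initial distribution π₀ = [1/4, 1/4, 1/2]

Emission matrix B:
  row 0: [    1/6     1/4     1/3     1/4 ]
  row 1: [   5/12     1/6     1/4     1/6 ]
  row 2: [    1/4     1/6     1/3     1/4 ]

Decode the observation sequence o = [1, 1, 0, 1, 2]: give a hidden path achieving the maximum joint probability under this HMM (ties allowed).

path = [2, 0, 1, 0, 0]

t=0: δ = [6.250e-02, 4.167e-02, 8.333e-02]  (obs o_0=1)
t=1: δ = [8.681e-03, 2.604e-03, 5.787e-03]  ψ = [2, 0, 2]  (obs o_1=1)
t=2: δ = [7.234e-04, 9.042e-04, 6.028e-04]  ψ = [0, 0, 2]  (obs o_2=0)
t=3: δ = [9.419e-05, 5.023e-05, 4.186e-05]  ψ = [1, 1, 2]  (obs o_3=1)
t=4: δ = [1.570e-05, 5.887e-06, 7.849e-06]  ψ = [0, 0, 0]  (obs o_4=2)
backtrack: best end state = 0; path = [2, 0, 1, 0, 0]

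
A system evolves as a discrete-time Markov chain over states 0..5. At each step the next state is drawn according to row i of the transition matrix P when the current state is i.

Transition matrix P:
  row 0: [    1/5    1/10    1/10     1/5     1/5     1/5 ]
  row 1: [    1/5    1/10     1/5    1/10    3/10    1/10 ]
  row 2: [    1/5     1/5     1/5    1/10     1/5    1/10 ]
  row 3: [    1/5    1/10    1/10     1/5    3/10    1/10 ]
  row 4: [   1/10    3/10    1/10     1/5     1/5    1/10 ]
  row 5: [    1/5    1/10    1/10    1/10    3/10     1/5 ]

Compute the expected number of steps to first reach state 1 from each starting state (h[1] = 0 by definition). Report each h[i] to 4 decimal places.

h = [6.3469, 0.0000, 5.6671, 6.2325, 5.0889, 6.2325]

First-step conditioning: h[1] = 0; for i ≠ 1, h[i] = 1 + Σ_k P[i][k]·h[k].
  h[0] = 1 + 1/5·h[0] + 1/10·h[2] + 1/5·h[3] + 1/5·h[4] + 1/5·h[5]
  h[2] = 1 + 1/5·h[0] + 1/5·h[2] + 1/10·h[3] + 1/5·h[4] + 1/10·h[5]
  h[3] = 1 + 1/5·h[0] + 1/10·h[2] + 1/5·h[3] + 3/10·h[4] + 1/10·h[5]
  h[4] = 1 + 1/10·h[0] + 1/10·h[2] + 1/5·h[3] + 1/5·h[4] + 1/10·h[5]
  h[5] = 1 + 1/5·h[0] + 1/10·h[2] + 1/10·h[3] + 3/10·h[4] + 1/5·h[5]
Solving the 5×5 linear system over states ≠ 1 gives exactly h = [4995/787, 0, 4460/787, 4905/787, 4005/787, 4905/787] (h[1] = 0 is the target).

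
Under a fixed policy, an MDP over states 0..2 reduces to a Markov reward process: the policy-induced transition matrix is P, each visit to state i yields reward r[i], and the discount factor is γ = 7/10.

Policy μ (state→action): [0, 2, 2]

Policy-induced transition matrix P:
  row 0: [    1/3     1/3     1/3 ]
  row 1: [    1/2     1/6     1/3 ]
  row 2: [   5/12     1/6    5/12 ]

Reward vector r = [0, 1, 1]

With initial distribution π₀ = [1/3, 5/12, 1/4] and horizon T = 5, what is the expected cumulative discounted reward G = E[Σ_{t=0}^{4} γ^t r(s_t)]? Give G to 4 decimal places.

t=0: π = [0.3333, 0.4167, 0.2500], E[r] = 0.6667, γ^t·E[r] = 0.666667, running G = 0.666667
t=1: π = [0.4236, 0.2222, 0.3542], E[r] = 0.5764, γ^t·E[r] = 0.403472, running G = 1.070139
t=2: π = [0.3999, 0.2373, 0.3628], E[r] = 0.6001, γ^t·E[r] = 0.294057, running G = 1.364196
t=3: π = [0.4031, 0.2333, 0.3636], E[r] = 0.5969, γ^t·E[r] = 0.204731, running G = 1.568927
t=4: π = [0.4025, 0.2339, 0.3636], E[r] = 0.5975, γ^t·E[r] = 0.143456, running G = 1.712383

G = 1.7124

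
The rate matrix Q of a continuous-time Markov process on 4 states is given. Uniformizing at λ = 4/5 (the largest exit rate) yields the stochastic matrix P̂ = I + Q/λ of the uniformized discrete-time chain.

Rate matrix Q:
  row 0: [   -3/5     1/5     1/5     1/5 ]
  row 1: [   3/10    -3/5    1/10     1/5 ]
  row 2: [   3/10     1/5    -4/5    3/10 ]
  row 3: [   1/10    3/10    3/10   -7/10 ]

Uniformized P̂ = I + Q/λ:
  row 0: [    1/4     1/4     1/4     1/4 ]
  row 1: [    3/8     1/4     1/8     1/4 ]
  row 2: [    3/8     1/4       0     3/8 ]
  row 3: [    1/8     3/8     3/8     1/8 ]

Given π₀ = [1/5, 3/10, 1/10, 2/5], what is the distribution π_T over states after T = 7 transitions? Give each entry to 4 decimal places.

t=0: π = [0.2000, 0.3000, 0.1000, 0.4000]
t=1: π = [0.2500, 0.3000, 0.2375, 0.2125]
t=2: π = [0.2906, 0.2766, 0.1797, 0.2531]
t=3: π = [0.2754, 0.2816, 0.2021, 0.2408]
t=4: π = [0.2804, 0.2801, 0.1944, 0.2452]
t=5: π = [0.2787, 0.2806, 0.1970, 0.2436]
t=6: π = [0.2793, 0.2805, 0.1961, 0.2442]
t=7: π = [0.2790, 0.2805, 0.1964, 0.2440]

π = [0.2790, 0.2805, 0.1964, 0.2440]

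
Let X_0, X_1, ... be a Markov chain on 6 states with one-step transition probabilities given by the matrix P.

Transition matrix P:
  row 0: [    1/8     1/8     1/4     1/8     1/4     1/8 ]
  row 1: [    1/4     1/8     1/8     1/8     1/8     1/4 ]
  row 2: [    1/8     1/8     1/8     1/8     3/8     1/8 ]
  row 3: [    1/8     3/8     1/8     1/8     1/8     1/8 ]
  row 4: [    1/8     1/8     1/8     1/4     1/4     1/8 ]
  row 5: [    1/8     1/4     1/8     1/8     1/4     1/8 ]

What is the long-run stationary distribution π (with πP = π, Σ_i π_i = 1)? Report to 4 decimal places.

Balance equations π_j = Σ_i π_i·P[i][j]:
  π_0 = 1/8·π_0 + 1/4·π_1 + 1/8·π_2 + 1/8·π_3 + 1/8·π_4 + 1/8·π_5
  π_1 = 1/8·π_0 + 1/8·π_1 + 1/8·π_2 + 3/8·π_3 + 1/8·π_4 + 1/4·π_5
  π_2 = 1/4·π_0 + 1/8·π_1 + 1/8·π_2 + 1/8·π_3 + 1/8·π_4 + 1/8·π_5
  π_3 = 1/8·π_0 + 1/8·π_1 + 1/8·π_2 + 1/8·π_3 + 1/4·π_4 + 1/8·π_5
  π_4 = 1/4·π_0 + 1/8·π_1 + 3/8·π_2 + 1/8·π_3 + 1/4·π_4 + 1/4·π_5
  normalize: π_0 + π_1 + π_2 + π_3 + π_4 + π_5 = 1
Solving the linear system gives exactly π = [347/2349, 427/2349, 337/2349, 40/261, 59/261, 347/2349].

π = [0.1477, 0.1818, 0.1435, 0.1533, 0.2261, 0.1477]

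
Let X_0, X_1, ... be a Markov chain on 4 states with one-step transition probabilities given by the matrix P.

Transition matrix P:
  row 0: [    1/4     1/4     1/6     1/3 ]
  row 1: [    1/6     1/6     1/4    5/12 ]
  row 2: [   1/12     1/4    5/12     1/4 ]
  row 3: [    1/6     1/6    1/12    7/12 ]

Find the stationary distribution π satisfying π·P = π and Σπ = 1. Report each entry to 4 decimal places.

Balance equations π_j = Σ_i π_i·P[i][j]:
  π_0 = 1/4·π_0 + 1/6·π_1 + 1/12·π_2 + 1/6·π_3
  π_1 = 1/4·π_0 + 1/6·π_1 + 1/4·π_2 + 1/6·π_3
  π_2 = 1/6·π_0 + 1/4·π_1 + 5/12·π_2 + 1/12·π_3
  normalize: π_0 + π_1 + π_2 + π_3 = 1
Solving the linear system gives exactly π = [43/262, 103/524, 51/262, 233/524].

π = [0.1641, 0.1966, 0.1947, 0.4447]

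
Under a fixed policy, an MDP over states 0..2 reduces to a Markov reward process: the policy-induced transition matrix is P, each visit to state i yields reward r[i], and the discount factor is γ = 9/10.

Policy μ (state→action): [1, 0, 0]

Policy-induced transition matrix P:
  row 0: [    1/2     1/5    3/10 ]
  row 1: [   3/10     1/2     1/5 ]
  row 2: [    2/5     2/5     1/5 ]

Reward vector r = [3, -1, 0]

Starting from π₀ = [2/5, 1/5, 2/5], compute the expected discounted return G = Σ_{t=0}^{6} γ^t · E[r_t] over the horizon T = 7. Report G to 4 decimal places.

t=0: π = [0.4000, 0.2000, 0.4000], E[r] = 1.0000, γ^t·E[r] = 1.000000, running G = 1.000000
t=1: π = [0.4200, 0.3400, 0.2400], E[r] = 0.9200, γ^t·E[r] = 0.828000, running G = 1.828000
t=2: π = [0.4080, 0.3500, 0.2420], E[r] = 0.8740, γ^t·E[r] = 0.707940, running G = 2.535940
t=3: π = [0.4058, 0.3534, 0.2408], E[r] = 0.8640, γ^t·E[r] = 0.629856, running G = 3.165796
t=4: π = [0.4052, 0.3542, 0.2406], E[r] = 0.8615, γ^t·E[r] = 0.565256, running G = 3.731052
t=5: π = [0.4051, 0.3544, 0.2405], E[r] = 0.8609, γ^t·E[r] = 0.508381, running G = 4.239434
t=6: π = [0.4051, 0.3544, 0.2405], E[r] = 0.8608, γ^t·E[r] = 0.457467, running G = 4.696901

G = 4.6969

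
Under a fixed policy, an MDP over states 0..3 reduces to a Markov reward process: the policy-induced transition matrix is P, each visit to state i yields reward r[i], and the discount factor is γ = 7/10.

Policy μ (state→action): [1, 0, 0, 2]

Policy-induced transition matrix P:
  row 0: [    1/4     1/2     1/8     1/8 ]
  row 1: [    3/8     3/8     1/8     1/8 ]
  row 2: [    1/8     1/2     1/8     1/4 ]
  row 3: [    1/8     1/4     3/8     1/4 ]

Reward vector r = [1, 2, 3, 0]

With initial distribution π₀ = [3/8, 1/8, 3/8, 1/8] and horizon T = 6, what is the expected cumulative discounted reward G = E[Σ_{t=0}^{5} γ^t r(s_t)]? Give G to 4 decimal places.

G = 4.8078

t=0: π = [0.3750, 0.1250, 0.3750, 0.1250], E[r] = 1.7500, γ^t·E[r] = 1.750000, running G = 1.750000
t=1: π = [0.2031, 0.4531, 0.1563, 0.1875], E[r] = 1.5781, γ^t·E[r] = 1.104688, running G = 2.854688
t=2: π = [0.2637, 0.3965, 0.1719, 0.1680], E[r] = 1.5723, γ^t·E[r] = 0.770410, running G = 3.625098
t=3: π = [0.2571, 0.4084, 0.1670, 0.1675], E[r] = 1.5750, γ^t·E[r] = 0.540208, running G = 4.165306
t=4: π = [0.2592, 0.4071, 0.1669, 0.1668], E[r] = 1.5740, γ^t·E[r] = 0.377919, running G = 4.543225
t=5: π = [0.2592, 0.4074, 0.1667, 0.1667], E[r] = 1.5741, γ^t·E[r] = 0.264560, running G = 4.807785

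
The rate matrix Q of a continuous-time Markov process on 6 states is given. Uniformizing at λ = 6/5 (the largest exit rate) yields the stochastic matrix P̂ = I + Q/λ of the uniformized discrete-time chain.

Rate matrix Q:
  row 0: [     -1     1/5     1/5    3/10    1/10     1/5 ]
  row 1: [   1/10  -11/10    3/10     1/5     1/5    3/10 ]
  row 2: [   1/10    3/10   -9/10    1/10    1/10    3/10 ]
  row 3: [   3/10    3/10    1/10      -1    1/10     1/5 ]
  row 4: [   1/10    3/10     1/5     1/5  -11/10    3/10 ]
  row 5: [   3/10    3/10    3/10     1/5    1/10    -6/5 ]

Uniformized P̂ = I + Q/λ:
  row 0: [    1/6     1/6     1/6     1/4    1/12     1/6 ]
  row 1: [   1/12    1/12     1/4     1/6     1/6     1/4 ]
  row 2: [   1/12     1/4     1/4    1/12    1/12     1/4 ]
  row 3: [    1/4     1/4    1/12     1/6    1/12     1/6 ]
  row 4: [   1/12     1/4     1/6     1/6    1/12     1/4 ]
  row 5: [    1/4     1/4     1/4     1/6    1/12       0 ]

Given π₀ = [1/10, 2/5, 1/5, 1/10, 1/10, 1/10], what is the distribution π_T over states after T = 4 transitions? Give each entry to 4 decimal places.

π = [0.1531, 0.2037, 0.2018, 0.1624, 0.1002, 0.1787]

t=0: π = [0.1000, 0.4000, 0.2000, 0.1000, 0.1000, 0.1000]
t=1: π = [0.1250, 0.1750, 0.2167, 0.1583, 0.1167, 0.2083]
t=2: π = [0.1549, 0.2104, 0.2035, 0.1590, 0.0979, 0.1743]
t=3: π = [0.1518, 0.2020, 0.2024, 0.1626, 0.1009, 0.1803]
t=4: π = [0.1531, 0.2037, 0.2018, 0.1624, 0.1002, 0.1787]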